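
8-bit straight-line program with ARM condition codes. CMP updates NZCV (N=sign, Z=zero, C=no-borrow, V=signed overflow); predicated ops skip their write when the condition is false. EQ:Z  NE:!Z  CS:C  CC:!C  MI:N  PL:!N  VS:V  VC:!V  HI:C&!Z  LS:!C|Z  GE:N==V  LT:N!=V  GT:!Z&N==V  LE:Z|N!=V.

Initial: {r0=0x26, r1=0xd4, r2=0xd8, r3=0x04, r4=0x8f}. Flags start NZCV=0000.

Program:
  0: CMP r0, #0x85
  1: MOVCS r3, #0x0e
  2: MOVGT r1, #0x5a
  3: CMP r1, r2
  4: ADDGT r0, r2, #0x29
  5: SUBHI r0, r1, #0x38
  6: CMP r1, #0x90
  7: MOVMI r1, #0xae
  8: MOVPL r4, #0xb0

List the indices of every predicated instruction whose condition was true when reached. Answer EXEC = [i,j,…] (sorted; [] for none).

EXEC = [2,4,7]

[0] flags=1001 → (cmp)
[1] flags=1001 CS?F → skip
[2] flags=1001 GT?T → r1=0x5a
[3] flags=1001 → (cmp)
[4] flags=1001 GT?T → r0=0x01
[5] flags=1001 HI?F → skip
[6] flags=1001 → (cmp)
[7] flags=1001 MI?T → r1=0xae
[8] flags=1001 PL?F → skip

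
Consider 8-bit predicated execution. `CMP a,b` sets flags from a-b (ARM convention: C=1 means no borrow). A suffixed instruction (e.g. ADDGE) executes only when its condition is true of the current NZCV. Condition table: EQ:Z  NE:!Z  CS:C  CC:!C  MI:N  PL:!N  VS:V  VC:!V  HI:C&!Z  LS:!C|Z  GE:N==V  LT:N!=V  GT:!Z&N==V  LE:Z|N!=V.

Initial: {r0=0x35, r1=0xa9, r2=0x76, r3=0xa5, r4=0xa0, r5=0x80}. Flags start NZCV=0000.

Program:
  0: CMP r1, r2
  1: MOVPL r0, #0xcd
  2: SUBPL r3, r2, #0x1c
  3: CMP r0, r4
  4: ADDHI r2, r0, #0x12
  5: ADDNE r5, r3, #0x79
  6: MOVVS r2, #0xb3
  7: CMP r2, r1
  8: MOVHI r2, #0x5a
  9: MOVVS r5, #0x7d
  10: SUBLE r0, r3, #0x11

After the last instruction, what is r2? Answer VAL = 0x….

VAL = 0x5a

[0] flags=0011 → (cmp)
[1] flags=0011 PL?T → r0=0xcd
[2] flags=0011 PL?T → r3=0x5a
[3] flags=0010 → (cmp)
[4] flags=0010 HI?T → r2=0xdf
[5] flags=0010 NE?T → r5=0xd3
[6] flags=0010 VS?F → skip
[7] flags=0010 → (cmp)
[8] flags=0010 HI?T → r2=0x5a
[9] flags=0010 VS?F → skip
[10] flags=0010 LE?F → skip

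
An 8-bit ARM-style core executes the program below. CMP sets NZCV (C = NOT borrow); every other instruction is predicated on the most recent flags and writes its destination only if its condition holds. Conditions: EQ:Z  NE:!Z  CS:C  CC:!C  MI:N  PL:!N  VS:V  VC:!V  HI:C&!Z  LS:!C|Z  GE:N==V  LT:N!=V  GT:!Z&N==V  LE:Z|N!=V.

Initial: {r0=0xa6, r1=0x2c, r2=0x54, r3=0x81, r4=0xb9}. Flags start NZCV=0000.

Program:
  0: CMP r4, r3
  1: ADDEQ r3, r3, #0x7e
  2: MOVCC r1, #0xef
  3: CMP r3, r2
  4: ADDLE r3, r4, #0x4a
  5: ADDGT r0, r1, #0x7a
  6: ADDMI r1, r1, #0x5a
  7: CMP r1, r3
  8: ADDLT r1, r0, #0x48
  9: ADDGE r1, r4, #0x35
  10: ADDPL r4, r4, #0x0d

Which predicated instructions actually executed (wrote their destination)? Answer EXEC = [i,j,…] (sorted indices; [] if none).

[0] flags=0010 → (cmp)
[1] flags=0010 EQ?F → skip
[2] flags=0010 CC?F → skip
[3] flags=0011 → (cmp)
[4] flags=0011 LE?T → r3=0x03
[5] flags=0011 GT?F → skip
[6] flags=0011 MI?F → skip
[7] flags=0010 → (cmp)
[8] flags=0010 LT?F → skip
[9] flags=0010 GE?T → r1=0xee
[10] flags=0010 PL?T → r4=0xc6

EXEC = [4,9,10]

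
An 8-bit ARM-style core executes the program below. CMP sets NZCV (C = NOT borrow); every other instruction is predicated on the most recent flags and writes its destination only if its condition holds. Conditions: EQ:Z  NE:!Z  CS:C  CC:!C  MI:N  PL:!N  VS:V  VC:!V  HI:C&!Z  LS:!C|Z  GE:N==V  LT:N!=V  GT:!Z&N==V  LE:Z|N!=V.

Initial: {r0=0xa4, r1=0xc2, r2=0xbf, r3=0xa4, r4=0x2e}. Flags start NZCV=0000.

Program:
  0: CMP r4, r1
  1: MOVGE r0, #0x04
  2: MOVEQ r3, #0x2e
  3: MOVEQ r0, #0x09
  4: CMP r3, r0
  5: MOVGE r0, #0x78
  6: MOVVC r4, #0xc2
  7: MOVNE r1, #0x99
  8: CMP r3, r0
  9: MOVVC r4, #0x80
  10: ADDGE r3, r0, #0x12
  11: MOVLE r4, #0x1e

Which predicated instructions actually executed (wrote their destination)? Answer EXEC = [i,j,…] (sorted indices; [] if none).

EXEC = [1,6,7,9,11]

[0] flags=0000 → (cmp)
[1] flags=0000 GE?T → r0=0x04
[2] flags=0000 EQ?F → skip
[3] flags=0000 EQ?F → skip
[4] flags=1010 → (cmp)
[5] flags=1010 GE?F → skip
[6] flags=1010 VC?T → r4=0xc2
[7] flags=1010 NE?T → r1=0x99
[8] flags=1010 → (cmp)
[9] flags=1010 VC?T → r4=0x80
[10] flags=1010 GE?F → skip
[11] flags=1010 LE?T → r4=0x1e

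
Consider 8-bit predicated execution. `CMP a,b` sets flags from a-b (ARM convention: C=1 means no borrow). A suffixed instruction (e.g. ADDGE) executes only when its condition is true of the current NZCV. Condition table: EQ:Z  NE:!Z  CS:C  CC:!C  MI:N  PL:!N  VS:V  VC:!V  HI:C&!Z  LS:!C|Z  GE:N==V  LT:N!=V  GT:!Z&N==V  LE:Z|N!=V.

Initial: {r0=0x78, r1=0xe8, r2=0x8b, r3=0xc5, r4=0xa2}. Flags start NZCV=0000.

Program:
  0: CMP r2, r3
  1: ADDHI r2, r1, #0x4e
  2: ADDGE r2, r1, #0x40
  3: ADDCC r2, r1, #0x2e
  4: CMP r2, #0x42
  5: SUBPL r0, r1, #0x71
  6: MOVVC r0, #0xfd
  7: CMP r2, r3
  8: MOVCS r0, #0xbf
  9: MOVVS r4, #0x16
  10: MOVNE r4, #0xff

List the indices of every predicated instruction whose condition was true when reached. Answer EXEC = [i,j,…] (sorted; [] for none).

[0] flags=1000 → (cmp)
[1] flags=1000 HI?F → skip
[2] flags=1000 GE?F → skip
[3] flags=1000 CC?T → r2=0x16
[4] flags=1000 → (cmp)
[5] flags=1000 PL?F → skip
[6] flags=1000 VC?T → r0=0xfd
[7] flags=0000 → (cmp)
[8] flags=0000 CS?F → skip
[9] flags=0000 VS?F → skip
[10] flags=0000 NE?T → r4=0xff

EXEC = [3,6,10]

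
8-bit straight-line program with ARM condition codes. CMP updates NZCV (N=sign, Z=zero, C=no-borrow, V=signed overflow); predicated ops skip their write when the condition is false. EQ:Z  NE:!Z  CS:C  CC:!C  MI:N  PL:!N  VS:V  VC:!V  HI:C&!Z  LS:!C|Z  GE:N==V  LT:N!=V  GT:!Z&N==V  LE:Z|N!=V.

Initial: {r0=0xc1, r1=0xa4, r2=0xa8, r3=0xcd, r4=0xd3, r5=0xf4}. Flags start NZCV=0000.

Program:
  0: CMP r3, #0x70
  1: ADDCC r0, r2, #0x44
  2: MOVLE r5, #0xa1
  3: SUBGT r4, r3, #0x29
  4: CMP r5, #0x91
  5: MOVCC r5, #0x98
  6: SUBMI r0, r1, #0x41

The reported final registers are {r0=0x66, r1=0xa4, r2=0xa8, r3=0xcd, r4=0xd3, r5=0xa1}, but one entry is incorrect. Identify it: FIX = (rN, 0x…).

FIX = (r0, 0xc1)

0: ✓ CMP  NZCV=0011
1: · ADDCC
2: ✓ MOVLE  r5←0xa1
3: · SUBGT
4: ✓ CMP  NZCV=0010
5: · MOVCC
6: · SUBMI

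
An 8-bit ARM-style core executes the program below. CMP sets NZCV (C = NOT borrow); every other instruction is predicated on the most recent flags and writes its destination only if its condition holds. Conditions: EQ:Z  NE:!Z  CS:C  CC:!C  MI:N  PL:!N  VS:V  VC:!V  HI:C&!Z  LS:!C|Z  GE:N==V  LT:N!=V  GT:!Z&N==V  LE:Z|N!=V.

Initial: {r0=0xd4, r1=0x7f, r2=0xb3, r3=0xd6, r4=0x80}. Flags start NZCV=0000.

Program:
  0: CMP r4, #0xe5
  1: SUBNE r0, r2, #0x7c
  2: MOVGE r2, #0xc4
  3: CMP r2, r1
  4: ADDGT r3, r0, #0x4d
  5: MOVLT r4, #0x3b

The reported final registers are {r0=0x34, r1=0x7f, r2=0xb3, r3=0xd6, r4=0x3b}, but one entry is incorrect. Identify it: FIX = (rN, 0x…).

0: ✓ CMP  NZCV=1000
1: ✓ SUBNE  r0←0x37
2: · MOVGE
3: ✓ CMP  NZCV=0011
4: · ADDGT
5: ✓ MOVLT  r4←0x3b

FIX = (r0, 0x37)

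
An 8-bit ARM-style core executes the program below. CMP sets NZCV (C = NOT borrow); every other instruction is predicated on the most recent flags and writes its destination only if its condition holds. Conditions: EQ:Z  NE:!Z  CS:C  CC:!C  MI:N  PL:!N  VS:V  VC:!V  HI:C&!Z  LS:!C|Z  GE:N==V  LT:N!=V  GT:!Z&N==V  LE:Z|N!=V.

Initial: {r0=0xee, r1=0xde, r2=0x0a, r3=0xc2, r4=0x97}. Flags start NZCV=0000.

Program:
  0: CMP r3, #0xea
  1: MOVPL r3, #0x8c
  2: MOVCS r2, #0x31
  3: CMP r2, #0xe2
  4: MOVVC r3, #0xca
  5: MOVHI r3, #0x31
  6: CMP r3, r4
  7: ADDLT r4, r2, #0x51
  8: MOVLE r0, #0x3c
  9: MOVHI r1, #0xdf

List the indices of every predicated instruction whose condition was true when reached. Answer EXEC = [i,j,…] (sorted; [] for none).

EXEC = [4,9]

[0] flags=1000 → (cmp)
[1] flags=1000 PL?F → skip
[2] flags=1000 CS?F → skip
[3] flags=0000 → (cmp)
[4] flags=0000 VC?T → r3=0xca
[5] flags=0000 HI?F → skip
[6] flags=0010 → (cmp)
[7] flags=0010 LT?F → skip
[8] flags=0010 LE?F → skip
[9] flags=0010 HI?T → r1=0xdf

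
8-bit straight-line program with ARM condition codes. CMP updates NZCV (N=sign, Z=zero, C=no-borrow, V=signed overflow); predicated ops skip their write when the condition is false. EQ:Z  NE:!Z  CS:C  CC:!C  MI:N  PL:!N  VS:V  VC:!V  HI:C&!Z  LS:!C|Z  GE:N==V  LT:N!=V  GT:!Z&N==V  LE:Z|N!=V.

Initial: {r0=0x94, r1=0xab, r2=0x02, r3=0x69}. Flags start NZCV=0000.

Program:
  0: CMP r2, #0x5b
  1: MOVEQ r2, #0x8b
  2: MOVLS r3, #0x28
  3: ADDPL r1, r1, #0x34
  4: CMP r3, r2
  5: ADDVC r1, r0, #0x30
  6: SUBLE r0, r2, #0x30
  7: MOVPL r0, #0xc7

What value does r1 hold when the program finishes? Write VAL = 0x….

0: ✓ CMP  NZCV=1000
1: · MOVEQ
2: ✓ MOVLS  r3←0x28
3: · ADDPL
4: ✓ CMP  NZCV=0010
5: ✓ ADDVC  r1←0xc4
6: · SUBLE
7: ✓ MOVPL  r0←0xc7

VAL = 0xc4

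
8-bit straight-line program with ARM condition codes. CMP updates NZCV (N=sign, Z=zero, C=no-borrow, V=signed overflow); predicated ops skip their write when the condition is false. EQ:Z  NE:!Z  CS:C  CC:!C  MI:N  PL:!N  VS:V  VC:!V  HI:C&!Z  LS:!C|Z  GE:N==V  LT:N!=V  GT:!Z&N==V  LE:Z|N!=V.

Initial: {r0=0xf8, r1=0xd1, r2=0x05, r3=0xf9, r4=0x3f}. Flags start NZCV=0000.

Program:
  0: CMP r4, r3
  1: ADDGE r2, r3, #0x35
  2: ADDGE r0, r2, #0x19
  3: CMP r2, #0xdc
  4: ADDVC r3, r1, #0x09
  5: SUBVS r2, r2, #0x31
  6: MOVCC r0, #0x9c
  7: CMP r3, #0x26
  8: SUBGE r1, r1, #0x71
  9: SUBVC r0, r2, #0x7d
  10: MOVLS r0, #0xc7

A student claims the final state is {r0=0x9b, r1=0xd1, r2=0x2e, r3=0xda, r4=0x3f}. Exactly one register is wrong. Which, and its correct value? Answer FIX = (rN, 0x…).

[0] flags=0000 → (cmp)
[1] flags=0000 GE?T → r2=0x2e
[2] flags=0000 GE?T → r0=0x47
[3] flags=0000 → (cmp)
[4] flags=0000 VC?T → r3=0xda
[5] flags=0000 VS?F → skip
[6] flags=0000 CC?T → r0=0x9c
[7] flags=1010 → (cmp)
[8] flags=1010 GE?F → skip
[9] flags=1010 VC?T → r0=0xb1
[10] flags=1010 LS?F → skip

FIX = (r0, 0xb1)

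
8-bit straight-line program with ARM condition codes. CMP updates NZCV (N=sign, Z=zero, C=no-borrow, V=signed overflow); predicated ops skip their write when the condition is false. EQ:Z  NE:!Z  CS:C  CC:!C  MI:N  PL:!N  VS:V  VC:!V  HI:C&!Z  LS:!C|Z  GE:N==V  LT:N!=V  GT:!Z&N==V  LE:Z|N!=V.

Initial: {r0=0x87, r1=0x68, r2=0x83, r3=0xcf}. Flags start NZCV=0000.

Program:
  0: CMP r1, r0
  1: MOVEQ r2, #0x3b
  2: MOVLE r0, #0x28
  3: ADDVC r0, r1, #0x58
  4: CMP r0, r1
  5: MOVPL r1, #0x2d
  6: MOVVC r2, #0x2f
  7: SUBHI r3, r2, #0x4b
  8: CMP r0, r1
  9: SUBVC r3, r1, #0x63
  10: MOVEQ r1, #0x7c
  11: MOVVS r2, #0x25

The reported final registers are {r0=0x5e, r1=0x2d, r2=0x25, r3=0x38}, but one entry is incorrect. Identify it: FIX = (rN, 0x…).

FIX = (r0, 0x87)

[0] flags=1001 → (cmp)
[1] flags=1001 EQ?F → skip
[2] flags=1001 LE?F → skip
[3] flags=1001 VC?F → skip
[4] flags=0011 → (cmp)
[5] flags=0011 PL?T → r1=0x2d
[6] flags=0011 VC?F → skip
[7] flags=0011 HI?T → r3=0x38
[8] flags=0011 → (cmp)
[9] flags=0011 VC?F → skip
[10] flags=0011 EQ?F → skip
[11] flags=0011 VS?T → r2=0x25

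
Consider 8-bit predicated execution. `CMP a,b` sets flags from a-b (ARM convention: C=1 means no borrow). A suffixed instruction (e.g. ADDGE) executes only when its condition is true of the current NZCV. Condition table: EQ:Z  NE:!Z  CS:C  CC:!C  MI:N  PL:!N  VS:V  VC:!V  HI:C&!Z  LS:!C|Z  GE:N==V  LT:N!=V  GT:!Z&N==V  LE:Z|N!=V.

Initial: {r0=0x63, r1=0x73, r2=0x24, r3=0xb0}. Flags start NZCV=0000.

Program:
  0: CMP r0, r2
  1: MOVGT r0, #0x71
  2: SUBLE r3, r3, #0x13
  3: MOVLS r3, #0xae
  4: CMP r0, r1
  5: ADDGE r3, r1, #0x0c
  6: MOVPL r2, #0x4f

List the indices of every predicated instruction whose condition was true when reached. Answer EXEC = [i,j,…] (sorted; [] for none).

[0] flags=0010 → (cmp)
[1] flags=0010 GT?T → r0=0x71
[2] flags=0010 LE?F → skip
[3] flags=0010 LS?F → skip
[4] flags=1000 → (cmp)
[5] flags=1000 GE?F → skip
[6] flags=1000 PL?F → skip

EXEC = [1]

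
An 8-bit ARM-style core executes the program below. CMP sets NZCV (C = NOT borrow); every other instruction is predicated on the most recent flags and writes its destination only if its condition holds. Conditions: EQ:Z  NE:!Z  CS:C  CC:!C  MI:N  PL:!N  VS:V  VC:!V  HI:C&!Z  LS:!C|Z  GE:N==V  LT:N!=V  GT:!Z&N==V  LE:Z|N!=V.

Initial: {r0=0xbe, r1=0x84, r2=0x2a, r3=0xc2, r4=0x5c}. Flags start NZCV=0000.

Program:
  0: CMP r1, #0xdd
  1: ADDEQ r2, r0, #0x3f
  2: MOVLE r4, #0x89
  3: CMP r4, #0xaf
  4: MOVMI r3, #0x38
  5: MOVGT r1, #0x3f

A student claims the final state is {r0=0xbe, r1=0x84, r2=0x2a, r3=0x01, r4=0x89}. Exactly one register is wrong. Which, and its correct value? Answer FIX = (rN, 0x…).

FIX = (r3, 0x38)

[0] flags=1000 → (cmp)
[1] flags=1000 EQ?F → skip
[2] flags=1000 LE?T → r4=0x89
[3] flags=1000 → (cmp)
[4] flags=1000 MI?T → r3=0x38
[5] flags=1000 GT?F → skip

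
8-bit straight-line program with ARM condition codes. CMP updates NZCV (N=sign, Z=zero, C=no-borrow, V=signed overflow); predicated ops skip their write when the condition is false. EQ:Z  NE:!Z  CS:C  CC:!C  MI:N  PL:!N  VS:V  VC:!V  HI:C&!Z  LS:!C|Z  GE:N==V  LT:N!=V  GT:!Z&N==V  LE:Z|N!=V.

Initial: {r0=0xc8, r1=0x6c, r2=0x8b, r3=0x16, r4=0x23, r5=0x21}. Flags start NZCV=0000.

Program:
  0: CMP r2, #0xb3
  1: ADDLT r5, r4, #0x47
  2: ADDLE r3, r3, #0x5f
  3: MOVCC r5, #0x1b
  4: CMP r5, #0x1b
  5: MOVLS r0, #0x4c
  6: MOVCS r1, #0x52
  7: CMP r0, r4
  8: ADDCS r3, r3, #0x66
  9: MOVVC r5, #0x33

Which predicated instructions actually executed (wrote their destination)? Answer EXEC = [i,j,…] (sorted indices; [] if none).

0: ✓ CMP  NZCV=1000
1: ✓ ADDLT  r5←0x6a
2: ✓ ADDLE  r3←0x75
3: ✓ MOVCC  r5←0x1b
4: ✓ CMP  NZCV=0110
5: ✓ MOVLS  r0←0x4c
6: ✓ MOVCS  r1←0x52
7: ✓ CMP  NZCV=0010
8: ✓ ADDCS  r3←0xdb
9: ✓ MOVVC  r5←0x33

EXEC = [1,2,3,5,6,8,9]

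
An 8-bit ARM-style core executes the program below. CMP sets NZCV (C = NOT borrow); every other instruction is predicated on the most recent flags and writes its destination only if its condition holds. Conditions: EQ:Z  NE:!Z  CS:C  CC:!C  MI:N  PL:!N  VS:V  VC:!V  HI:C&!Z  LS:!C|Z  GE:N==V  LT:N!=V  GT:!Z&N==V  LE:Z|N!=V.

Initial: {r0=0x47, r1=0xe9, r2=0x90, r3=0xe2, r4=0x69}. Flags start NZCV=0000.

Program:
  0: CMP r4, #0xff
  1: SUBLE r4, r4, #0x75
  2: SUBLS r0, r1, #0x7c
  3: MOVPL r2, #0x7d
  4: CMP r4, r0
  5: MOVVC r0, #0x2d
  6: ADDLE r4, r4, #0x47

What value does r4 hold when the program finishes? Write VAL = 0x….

0: ✓ CMP  NZCV=0000
1: · SUBLE
2: ✓ SUBLS  r0←0x6d
3: ✓ MOVPL  r2←0x7d
4: ✓ CMP  NZCV=1000
5: ✓ MOVVC  r0←0x2d
6: ✓ ADDLE  r4←0xb0

VAL = 0xb0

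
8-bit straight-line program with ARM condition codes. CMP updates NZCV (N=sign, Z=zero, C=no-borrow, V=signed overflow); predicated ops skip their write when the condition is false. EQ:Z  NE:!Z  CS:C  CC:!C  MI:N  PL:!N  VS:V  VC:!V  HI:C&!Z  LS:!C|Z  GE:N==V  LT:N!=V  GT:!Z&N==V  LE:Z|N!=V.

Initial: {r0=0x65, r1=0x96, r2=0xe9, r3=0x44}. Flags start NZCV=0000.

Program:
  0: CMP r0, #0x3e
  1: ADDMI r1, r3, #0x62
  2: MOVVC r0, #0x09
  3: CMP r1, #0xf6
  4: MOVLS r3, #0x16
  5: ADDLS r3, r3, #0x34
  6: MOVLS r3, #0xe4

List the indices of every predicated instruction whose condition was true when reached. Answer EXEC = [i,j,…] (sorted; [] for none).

0: ✓ CMP  NZCV=0010
1: · ADDMI
2: ✓ MOVVC  r0←0x09
3: ✓ CMP  NZCV=1000
4: ✓ MOVLS  r3←0x16
5: ✓ ADDLS  r3←0x4a
6: ✓ MOVLS  r3←0xe4

EXEC = [2,4,5,6]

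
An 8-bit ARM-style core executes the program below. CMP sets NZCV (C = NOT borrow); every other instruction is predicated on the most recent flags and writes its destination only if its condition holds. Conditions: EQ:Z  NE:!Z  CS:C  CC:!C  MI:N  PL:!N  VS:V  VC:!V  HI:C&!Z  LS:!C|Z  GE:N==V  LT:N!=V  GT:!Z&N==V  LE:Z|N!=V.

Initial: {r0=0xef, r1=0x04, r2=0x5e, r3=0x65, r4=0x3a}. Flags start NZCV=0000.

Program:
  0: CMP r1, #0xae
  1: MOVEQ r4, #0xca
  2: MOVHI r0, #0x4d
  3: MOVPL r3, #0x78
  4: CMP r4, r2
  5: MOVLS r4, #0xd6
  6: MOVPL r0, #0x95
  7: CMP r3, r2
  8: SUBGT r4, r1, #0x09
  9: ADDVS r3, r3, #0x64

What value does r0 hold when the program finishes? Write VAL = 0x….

VAL = 0xef

[0] flags=0000 → (cmp)
[1] flags=0000 EQ?F → skip
[2] flags=0000 HI?F → skip
[3] flags=0000 PL?T → r3=0x78
[4] flags=1000 → (cmp)
[5] flags=1000 LS?T → r4=0xd6
[6] flags=1000 PL?F → skip
[7] flags=0010 → (cmp)
[8] flags=0010 GT?T → r4=0xfb
[9] flags=0010 VS?F → skip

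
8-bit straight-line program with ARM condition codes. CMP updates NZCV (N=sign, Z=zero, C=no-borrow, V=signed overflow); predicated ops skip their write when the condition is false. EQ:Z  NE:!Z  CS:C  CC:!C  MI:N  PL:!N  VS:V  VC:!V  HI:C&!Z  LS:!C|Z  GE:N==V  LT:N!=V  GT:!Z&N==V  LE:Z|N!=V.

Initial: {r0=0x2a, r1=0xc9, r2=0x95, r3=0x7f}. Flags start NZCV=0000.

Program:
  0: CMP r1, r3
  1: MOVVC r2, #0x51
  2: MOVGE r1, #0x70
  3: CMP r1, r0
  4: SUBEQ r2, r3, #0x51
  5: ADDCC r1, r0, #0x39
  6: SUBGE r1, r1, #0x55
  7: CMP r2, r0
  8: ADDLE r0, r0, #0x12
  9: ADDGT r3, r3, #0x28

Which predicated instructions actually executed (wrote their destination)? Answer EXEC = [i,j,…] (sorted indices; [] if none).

EXEC = [8]

[0] flags=0011 → (cmp)
[1] flags=0011 VC?F → skip
[2] flags=0011 GE?F → skip
[3] flags=1010 → (cmp)
[4] flags=1010 EQ?F → skip
[5] flags=1010 CC?F → skip
[6] flags=1010 GE?F → skip
[7] flags=0011 → (cmp)
[8] flags=0011 LE?T → r0=0x3c
[9] flags=0011 GT?F → skip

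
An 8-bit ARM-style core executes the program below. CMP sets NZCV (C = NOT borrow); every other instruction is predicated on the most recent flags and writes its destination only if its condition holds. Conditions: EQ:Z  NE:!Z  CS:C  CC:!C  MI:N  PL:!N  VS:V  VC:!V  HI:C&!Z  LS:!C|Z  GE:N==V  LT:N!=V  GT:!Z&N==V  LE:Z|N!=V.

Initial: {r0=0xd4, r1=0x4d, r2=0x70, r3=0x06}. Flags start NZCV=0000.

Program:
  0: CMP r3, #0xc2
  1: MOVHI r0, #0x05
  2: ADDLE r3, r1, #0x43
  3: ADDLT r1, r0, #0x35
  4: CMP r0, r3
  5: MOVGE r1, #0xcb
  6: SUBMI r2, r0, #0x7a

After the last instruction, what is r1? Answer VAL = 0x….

VAL = 0x4d

0: ✓ CMP  NZCV=0000
1: · MOVHI
2: · ADDLE
3: · ADDLT
4: ✓ CMP  NZCV=1010
5: · MOVGE
6: ✓ SUBMI  r2←0x5a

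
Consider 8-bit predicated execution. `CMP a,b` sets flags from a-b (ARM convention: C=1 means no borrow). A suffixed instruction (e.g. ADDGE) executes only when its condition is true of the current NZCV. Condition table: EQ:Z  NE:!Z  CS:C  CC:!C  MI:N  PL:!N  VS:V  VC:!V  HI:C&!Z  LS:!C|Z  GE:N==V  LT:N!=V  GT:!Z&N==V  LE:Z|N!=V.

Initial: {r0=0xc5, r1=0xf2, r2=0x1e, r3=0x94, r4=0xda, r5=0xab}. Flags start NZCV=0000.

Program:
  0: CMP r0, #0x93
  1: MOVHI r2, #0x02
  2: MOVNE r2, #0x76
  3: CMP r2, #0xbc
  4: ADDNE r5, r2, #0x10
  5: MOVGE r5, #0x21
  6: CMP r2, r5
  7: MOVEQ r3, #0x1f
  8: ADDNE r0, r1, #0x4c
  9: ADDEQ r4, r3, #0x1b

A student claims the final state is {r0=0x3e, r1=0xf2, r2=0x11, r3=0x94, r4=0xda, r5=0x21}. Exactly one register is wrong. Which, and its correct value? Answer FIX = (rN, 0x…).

FIX = (r2, 0x76)

0: ✓ CMP  NZCV=0010
1: ✓ MOVHI  r2←0x02
2: ✓ MOVNE  r2←0x76
3: ✓ CMP  NZCV=1001
4: ✓ ADDNE  r5←0x86
5: ✓ MOVGE  r5←0x21
6: ✓ CMP  NZCV=0010
7: · MOVEQ
8: ✓ ADDNE  r0←0x3e
9: · ADDEQ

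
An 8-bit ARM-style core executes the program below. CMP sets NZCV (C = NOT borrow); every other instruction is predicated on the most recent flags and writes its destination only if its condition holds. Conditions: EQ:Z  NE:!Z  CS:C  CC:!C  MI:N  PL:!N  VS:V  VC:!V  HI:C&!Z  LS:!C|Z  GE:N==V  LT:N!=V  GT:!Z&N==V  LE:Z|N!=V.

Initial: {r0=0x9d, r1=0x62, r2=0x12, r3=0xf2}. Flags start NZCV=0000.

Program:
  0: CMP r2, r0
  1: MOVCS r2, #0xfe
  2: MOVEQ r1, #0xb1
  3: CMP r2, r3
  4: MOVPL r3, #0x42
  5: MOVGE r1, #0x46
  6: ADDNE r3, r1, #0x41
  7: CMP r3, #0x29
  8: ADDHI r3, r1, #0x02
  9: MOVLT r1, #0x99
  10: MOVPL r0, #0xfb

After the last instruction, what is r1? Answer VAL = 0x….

[0] flags=0000 → (cmp)
[1] flags=0000 CS?F → skip
[2] flags=0000 EQ?F → skip
[3] flags=0000 → (cmp)
[4] flags=0000 PL?T → r3=0x42
[5] flags=0000 GE?T → r1=0x46
[6] flags=0000 NE?T → r3=0x87
[7] flags=0011 → (cmp)
[8] flags=0011 HI?T → r3=0x48
[9] flags=0011 LT?T → r1=0x99
[10] flags=0011 PL?T → r0=0xfb

VAL = 0x99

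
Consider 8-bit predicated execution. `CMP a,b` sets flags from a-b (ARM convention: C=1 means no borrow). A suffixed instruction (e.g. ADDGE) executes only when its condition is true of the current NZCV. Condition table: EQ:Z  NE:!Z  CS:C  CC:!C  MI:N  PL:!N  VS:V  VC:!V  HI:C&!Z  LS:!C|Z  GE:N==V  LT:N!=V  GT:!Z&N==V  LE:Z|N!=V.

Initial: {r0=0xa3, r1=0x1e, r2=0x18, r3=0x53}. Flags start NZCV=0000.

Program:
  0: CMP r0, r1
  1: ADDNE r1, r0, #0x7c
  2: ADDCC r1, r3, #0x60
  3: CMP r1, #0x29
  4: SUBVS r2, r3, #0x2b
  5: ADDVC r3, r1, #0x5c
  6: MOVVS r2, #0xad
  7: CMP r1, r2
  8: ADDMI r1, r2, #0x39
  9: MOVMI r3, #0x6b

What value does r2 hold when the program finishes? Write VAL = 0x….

[0] flags=1010 → (cmp)
[1] flags=1010 NE?T → r1=0x1f
[2] flags=1010 CC?F → skip
[3] flags=1000 → (cmp)
[4] flags=1000 VS?F → skip
[5] flags=1000 VC?T → r3=0x7b
[6] flags=1000 VS?F → skip
[7] flags=0010 → (cmp)
[8] flags=0010 MI?F → skip
[9] flags=0010 MI?F → skip

VAL = 0x18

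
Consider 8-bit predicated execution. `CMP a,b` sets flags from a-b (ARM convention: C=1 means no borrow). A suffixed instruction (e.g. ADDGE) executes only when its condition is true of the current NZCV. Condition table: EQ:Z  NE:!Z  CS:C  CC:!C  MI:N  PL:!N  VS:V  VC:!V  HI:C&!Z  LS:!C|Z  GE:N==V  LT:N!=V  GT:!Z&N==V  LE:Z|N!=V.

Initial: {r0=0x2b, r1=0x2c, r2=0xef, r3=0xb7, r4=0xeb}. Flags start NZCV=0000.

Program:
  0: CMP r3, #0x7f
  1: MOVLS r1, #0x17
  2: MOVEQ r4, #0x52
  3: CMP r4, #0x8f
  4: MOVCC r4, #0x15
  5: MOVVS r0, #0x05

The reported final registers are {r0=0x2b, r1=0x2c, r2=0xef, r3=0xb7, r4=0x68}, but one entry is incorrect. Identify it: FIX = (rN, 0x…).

[0] flags=0011 → (cmp)
[1] flags=0011 LS?F → skip
[2] flags=0011 EQ?F → skip
[3] flags=0010 → (cmp)
[4] flags=0010 CC?F → skip
[5] flags=0010 VS?F → skip

FIX = (r4, 0xeb)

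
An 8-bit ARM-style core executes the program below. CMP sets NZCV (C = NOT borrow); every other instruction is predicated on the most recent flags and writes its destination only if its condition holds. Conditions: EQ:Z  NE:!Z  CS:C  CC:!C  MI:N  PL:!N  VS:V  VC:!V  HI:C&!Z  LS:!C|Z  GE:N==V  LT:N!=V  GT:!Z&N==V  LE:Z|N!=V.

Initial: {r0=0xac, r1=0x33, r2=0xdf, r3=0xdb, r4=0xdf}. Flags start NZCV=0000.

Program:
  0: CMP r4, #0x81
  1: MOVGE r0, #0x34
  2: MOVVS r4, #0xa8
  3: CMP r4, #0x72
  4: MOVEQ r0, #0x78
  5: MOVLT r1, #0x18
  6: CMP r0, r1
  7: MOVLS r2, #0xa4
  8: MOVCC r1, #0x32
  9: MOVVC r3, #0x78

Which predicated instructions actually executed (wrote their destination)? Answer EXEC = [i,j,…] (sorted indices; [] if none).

0: ✓ CMP  NZCV=0010
1: ✓ MOVGE  r0←0x34
2: · MOVVS
3: ✓ CMP  NZCV=0011
4: · MOVEQ
5: ✓ MOVLT  r1←0x18
6: ✓ CMP  NZCV=0010
7: · MOVLS
8: · MOVCC
9: ✓ MOVVC  r3←0x78

EXEC = [1,5,9]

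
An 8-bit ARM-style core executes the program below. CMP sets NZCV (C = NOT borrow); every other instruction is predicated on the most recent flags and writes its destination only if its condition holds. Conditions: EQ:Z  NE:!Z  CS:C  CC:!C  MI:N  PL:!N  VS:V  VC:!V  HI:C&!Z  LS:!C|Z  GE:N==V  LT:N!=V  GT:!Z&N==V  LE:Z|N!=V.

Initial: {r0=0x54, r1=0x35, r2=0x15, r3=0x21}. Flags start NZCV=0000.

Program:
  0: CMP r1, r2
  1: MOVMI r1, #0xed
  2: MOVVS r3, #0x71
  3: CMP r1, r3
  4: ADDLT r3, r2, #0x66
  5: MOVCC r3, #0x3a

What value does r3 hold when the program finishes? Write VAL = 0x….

0: ✓ CMP  NZCV=0010
1: · MOVMI
2: · MOVVS
3: ✓ CMP  NZCV=0010
4: · ADDLT
5: · MOVCC

VAL = 0x21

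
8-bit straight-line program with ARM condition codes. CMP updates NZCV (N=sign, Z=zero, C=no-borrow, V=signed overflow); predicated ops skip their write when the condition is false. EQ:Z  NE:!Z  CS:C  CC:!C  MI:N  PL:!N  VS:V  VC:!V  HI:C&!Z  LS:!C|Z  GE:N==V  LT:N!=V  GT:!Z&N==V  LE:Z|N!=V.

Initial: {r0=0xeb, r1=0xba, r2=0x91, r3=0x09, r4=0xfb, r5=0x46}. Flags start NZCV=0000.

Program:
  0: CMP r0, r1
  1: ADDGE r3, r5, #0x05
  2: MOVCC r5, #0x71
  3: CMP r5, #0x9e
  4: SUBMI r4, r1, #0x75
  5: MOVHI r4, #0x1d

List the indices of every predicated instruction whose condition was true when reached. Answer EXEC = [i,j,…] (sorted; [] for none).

EXEC = [1,4]

[0] flags=0010 → (cmp)
[1] flags=0010 GE?T → r3=0x4b
[2] flags=0010 CC?F → skip
[3] flags=1001 → (cmp)
[4] flags=1001 MI?T → r4=0x45
[5] flags=1001 HI?F → skip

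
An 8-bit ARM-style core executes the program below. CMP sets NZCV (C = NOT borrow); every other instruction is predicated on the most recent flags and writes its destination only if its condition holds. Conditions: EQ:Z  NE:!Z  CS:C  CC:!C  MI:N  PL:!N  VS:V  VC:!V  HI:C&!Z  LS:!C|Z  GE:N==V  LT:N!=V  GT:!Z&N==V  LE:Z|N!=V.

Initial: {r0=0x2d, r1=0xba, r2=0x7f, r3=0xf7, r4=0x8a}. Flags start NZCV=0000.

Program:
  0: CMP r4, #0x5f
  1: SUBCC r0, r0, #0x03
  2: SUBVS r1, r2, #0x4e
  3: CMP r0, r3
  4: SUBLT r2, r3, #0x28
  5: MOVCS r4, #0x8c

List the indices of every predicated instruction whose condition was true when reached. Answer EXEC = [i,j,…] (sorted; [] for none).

EXEC = [2]

0: ✓ CMP  NZCV=0011
1: · SUBCC
2: ✓ SUBVS  r1←0x31
3: ✓ CMP  NZCV=0000
4: · SUBLT
5: · MOVCS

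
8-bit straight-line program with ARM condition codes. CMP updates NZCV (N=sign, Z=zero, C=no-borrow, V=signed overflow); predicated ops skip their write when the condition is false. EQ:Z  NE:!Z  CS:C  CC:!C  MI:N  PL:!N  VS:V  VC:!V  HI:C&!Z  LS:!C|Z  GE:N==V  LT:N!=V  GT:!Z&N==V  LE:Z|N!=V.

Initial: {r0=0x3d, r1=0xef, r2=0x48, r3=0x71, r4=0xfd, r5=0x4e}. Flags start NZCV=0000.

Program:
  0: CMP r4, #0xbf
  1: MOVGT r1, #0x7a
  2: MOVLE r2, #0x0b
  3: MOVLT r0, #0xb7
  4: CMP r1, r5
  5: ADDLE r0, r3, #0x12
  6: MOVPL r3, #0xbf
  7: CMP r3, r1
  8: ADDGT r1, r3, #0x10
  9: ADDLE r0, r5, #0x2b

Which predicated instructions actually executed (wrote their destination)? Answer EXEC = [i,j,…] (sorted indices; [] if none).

EXEC = [1,6,9]

[0] flags=0010 → (cmp)
[1] flags=0010 GT?T → r1=0x7a
[2] flags=0010 LE?F → skip
[3] flags=0010 LT?F → skip
[4] flags=0010 → (cmp)
[5] flags=0010 LE?F → skip
[6] flags=0010 PL?T → r3=0xbf
[7] flags=0011 → (cmp)
[8] flags=0011 GT?F → skip
[9] flags=0011 LE?T → r0=0x79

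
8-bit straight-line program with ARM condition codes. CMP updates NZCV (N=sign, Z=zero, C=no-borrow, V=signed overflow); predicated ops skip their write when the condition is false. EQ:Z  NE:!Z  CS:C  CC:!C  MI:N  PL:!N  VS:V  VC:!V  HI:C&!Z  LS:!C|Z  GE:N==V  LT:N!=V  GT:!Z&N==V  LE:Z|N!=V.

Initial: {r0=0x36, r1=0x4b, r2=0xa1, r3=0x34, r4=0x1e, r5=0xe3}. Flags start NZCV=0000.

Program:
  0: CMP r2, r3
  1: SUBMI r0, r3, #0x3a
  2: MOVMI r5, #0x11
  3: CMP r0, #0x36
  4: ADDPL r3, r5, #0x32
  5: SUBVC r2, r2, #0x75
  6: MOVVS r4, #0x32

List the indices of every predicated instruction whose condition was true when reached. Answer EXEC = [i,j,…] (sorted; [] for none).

0: ✓ CMP  NZCV=0011
1: · SUBMI
2: · MOVMI
3: ✓ CMP  NZCV=0110
4: ✓ ADDPL  r3←0x15
5: ✓ SUBVC  r2←0x2c
6: · MOVVS

EXEC = [4,5]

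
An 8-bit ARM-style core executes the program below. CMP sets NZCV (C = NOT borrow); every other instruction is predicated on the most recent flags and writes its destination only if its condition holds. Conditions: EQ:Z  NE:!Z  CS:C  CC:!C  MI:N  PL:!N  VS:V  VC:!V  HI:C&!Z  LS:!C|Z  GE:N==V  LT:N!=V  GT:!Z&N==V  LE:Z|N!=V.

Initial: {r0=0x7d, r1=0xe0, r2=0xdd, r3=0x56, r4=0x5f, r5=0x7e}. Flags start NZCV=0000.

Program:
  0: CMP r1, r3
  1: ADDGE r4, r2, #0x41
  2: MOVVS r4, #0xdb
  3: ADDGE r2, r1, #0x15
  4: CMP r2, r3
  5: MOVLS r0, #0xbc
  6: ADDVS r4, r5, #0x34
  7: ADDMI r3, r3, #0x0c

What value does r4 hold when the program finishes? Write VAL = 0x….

[0] flags=1010 → (cmp)
[1] flags=1010 GE?F → skip
[2] flags=1010 VS?F → skip
[3] flags=1010 GE?F → skip
[4] flags=1010 → (cmp)
[5] flags=1010 LS?F → skip
[6] flags=1010 VS?F → skip
[7] flags=1010 MI?T → r3=0x62

VAL = 0x5f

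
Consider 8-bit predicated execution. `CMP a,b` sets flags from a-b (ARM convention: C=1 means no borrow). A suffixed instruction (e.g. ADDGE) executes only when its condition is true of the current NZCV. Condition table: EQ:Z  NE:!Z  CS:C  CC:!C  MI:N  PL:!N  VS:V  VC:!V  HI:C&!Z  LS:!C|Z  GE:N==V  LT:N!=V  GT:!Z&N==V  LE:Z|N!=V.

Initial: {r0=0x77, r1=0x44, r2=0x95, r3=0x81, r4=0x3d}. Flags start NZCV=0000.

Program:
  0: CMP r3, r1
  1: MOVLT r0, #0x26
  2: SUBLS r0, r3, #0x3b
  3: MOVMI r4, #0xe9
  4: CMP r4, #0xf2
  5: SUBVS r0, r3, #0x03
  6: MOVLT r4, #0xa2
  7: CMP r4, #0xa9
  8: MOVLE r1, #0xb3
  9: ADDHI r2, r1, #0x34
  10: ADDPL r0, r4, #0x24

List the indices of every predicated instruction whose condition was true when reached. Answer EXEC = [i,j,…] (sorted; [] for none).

0: ✓ CMP  NZCV=0011
1: ✓ MOVLT  r0←0x26
2: · SUBLS
3: · MOVMI
4: ✓ CMP  NZCV=0000
5: · SUBVS
6: · MOVLT
7: ✓ CMP  NZCV=1001
8: · MOVLE
9: · ADDHI
10: · ADDPL

EXEC = [1]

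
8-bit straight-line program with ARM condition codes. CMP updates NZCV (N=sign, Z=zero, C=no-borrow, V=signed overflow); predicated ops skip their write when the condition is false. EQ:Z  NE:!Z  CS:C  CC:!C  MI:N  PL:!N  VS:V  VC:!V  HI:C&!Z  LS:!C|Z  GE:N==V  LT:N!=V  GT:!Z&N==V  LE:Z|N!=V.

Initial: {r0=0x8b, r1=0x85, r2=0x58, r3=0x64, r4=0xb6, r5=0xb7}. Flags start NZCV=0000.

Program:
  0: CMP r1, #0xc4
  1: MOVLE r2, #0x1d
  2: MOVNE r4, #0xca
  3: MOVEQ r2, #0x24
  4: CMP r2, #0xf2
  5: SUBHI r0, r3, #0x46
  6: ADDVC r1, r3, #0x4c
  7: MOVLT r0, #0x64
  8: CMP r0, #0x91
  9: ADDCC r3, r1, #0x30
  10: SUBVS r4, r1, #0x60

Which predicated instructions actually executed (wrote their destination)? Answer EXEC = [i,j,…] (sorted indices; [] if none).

0: ✓ CMP  NZCV=1000
1: ✓ MOVLE  r2←0x1d
2: ✓ MOVNE  r4←0xca
3: · MOVEQ
4: ✓ CMP  NZCV=0000
5: · SUBHI
6: ✓ ADDVC  r1←0xb0
7: · MOVLT
8: ✓ CMP  NZCV=1000
9: ✓ ADDCC  r3←0xe0
10: · SUBVS

EXEC = [1,2,6,9]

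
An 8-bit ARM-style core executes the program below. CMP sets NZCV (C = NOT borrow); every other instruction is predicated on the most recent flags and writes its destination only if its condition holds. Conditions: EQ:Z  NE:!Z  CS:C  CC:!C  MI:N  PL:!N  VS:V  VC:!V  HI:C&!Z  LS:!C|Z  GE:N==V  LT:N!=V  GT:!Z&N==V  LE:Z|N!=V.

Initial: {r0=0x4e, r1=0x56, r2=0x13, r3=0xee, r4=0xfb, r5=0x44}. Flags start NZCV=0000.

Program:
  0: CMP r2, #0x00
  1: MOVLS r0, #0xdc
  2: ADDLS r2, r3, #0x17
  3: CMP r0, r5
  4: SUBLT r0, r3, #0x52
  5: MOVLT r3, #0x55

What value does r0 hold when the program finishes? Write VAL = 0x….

VAL = 0x4e

0: ✓ CMP  NZCV=0010
1: · MOVLS
2: · ADDLS
3: ✓ CMP  NZCV=0010
4: · SUBLT
5: · MOVLT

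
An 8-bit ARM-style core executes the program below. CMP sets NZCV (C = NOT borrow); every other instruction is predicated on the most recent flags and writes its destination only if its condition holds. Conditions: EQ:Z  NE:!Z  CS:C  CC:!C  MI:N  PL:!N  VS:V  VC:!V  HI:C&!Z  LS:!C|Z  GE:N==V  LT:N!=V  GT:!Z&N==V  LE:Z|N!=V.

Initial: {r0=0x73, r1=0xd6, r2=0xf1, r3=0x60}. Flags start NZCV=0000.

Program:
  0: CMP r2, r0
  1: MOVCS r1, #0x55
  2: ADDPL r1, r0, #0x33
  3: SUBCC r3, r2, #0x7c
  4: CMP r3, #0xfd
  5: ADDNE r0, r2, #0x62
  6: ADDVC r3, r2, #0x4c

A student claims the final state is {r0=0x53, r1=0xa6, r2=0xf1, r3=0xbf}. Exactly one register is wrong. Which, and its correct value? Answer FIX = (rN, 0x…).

FIX = (r3, 0x3d)

[0] flags=0011 → (cmp)
[1] flags=0011 CS?T → r1=0x55
[2] flags=0011 PL?T → r1=0xa6
[3] flags=0011 CC?F → skip
[4] flags=0000 → (cmp)
[5] flags=0000 NE?T → r0=0x53
[6] flags=0000 VC?T → r3=0x3d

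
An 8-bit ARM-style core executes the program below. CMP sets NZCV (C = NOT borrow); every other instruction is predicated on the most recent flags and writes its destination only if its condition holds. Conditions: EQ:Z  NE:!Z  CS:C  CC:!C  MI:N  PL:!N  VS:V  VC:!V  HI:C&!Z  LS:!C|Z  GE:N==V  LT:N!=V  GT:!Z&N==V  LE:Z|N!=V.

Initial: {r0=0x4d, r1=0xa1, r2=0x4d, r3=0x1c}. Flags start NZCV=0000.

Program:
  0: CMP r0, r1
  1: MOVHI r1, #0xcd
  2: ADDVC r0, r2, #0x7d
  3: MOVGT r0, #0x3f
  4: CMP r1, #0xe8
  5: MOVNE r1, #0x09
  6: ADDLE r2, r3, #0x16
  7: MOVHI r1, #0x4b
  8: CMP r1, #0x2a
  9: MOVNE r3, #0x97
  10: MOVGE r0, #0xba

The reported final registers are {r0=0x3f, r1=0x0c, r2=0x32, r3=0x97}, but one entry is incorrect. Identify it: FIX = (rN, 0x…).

FIX = (r1, 0x09)

0: ✓ CMP  NZCV=1001
1: · MOVHI
2: · ADDVC
3: ✓ MOVGT  r0←0x3f
4: ✓ CMP  NZCV=1000
5: ✓ MOVNE  r1←0x09
6: ✓ ADDLE  r2←0x32
7: · MOVHI
8: ✓ CMP  NZCV=1000
9: ✓ MOVNE  r3←0x97
10: · MOVGE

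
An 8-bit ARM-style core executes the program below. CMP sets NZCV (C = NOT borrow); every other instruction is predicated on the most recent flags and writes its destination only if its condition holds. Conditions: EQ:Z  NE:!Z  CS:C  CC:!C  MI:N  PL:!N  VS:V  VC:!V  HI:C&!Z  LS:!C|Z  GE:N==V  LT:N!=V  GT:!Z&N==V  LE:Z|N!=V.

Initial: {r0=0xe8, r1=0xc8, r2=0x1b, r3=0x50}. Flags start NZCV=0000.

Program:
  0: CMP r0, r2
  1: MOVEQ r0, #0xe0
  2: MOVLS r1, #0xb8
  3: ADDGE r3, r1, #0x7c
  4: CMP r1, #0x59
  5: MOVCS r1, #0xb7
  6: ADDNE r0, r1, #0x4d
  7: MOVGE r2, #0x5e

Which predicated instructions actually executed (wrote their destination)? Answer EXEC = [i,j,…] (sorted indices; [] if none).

0: ✓ CMP  NZCV=1010
1: · MOVEQ
2: · MOVLS
3: · ADDGE
4: ✓ CMP  NZCV=0011
5: ✓ MOVCS  r1←0xb7
6: ✓ ADDNE  r0←0x04
7: · MOVGE

EXEC = [5,6]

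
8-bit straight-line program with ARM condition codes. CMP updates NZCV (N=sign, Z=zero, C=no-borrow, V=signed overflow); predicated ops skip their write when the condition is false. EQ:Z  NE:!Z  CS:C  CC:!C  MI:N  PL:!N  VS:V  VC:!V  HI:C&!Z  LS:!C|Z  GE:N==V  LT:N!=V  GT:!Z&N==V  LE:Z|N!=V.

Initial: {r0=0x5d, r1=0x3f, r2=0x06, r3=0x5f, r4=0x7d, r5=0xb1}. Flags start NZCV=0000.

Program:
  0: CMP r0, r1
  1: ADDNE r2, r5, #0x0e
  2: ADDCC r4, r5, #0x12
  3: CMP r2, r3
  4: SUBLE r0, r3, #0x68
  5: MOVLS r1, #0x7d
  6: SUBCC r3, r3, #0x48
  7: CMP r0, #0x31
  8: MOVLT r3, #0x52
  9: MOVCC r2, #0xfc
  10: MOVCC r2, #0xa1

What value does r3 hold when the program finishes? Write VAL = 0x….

[0] flags=0010 → (cmp)
[1] flags=0010 NE?T → r2=0xbf
[2] flags=0010 CC?F → skip
[3] flags=0011 → (cmp)
[4] flags=0011 LE?T → r0=0xf7
[5] flags=0011 LS?F → skip
[6] flags=0011 CC?F → skip
[7] flags=1010 → (cmp)
[8] flags=1010 LT?T → r3=0x52
[9] flags=1010 CC?F → skip
[10] flags=1010 CC?F → skip

VAL = 0x52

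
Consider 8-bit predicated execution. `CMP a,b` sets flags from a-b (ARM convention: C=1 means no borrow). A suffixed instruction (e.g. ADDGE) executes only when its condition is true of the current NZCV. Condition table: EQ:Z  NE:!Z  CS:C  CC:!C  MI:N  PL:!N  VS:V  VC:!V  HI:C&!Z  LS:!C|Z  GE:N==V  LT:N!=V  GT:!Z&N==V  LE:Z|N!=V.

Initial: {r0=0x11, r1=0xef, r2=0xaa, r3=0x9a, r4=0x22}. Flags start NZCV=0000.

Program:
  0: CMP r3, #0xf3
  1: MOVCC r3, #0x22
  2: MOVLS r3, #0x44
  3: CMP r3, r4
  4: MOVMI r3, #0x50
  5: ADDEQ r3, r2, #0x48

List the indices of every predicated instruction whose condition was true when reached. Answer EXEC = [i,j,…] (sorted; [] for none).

0: ✓ CMP  NZCV=1000
1: ✓ MOVCC  r3←0x22
2: ✓ MOVLS  r3←0x44
3: ✓ CMP  NZCV=0010
4: · MOVMI
5: · ADDEQ

EXEC = [1,2]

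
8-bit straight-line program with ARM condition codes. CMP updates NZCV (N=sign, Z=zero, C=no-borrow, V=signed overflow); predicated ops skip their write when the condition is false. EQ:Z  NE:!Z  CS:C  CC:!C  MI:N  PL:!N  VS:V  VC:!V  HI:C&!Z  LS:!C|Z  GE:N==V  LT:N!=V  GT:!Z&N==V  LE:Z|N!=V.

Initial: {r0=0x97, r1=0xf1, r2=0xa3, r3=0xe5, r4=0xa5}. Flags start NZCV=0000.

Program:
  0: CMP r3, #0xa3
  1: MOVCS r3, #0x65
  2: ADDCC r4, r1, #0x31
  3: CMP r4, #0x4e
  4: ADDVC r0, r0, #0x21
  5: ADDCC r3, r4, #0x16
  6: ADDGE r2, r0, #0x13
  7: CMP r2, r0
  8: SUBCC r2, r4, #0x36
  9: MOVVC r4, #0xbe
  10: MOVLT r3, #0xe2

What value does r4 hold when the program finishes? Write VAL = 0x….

VAL = 0xbe

[0] flags=0010 → (cmp)
[1] flags=0010 CS?T → r3=0x65
[2] flags=0010 CC?F → skip
[3] flags=0011 → (cmp)
[4] flags=0011 VC?F → skip
[5] flags=0011 CC?F → skip
[6] flags=0011 GE?F → skip
[7] flags=0010 → (cmp)
[8] flags=0010 CC?F → skip
[9] flags=0010 VC?T → r4=0xbe
[10] flags=0010 LT?F → skip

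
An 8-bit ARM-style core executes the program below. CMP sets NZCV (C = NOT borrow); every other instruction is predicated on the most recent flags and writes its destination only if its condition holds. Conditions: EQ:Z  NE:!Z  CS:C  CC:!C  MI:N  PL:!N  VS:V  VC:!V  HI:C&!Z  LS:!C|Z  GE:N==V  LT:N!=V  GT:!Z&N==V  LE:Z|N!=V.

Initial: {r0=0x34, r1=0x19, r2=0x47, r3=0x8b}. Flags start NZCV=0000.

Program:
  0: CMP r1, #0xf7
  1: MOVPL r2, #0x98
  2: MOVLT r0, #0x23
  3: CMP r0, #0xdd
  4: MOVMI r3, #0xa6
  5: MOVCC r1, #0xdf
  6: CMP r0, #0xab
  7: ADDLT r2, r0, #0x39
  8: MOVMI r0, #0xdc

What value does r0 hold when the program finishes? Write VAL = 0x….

VAL = 0xdc

0: ✓ CMP  NZCV=0000
1: ✓ MOVPL  r2←0x98
2: · MOVLT
3: ✓ CMP  NZCV=0000
4: · MOVMI
5: ✓ MOVCC  r1←0xdf
6: ✓ CMP  NZCV=1001
7: · ADDLT
8: ✓ MOVMI  r0←0xdc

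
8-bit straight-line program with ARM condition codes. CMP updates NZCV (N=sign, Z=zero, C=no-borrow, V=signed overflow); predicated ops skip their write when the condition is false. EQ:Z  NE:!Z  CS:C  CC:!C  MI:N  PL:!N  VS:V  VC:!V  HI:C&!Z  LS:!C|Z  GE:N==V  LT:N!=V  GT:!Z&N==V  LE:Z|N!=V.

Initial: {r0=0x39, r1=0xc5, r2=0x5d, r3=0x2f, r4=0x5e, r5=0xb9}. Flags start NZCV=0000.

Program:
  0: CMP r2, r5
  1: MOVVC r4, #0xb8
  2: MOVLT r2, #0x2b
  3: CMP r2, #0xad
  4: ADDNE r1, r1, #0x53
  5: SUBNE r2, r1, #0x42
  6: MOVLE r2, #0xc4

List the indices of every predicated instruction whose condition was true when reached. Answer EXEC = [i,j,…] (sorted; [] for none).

0: ✓ CMP  NZCV=1001
1: · MOVVC
2: · MOVLT
3: ✓ CMP  NZCV=1001
4: ✓ ADDNE  r1←0x18
5: ✓ SUBNE  r2←0xd6
6: · MOVLE

EXEC = [4,5]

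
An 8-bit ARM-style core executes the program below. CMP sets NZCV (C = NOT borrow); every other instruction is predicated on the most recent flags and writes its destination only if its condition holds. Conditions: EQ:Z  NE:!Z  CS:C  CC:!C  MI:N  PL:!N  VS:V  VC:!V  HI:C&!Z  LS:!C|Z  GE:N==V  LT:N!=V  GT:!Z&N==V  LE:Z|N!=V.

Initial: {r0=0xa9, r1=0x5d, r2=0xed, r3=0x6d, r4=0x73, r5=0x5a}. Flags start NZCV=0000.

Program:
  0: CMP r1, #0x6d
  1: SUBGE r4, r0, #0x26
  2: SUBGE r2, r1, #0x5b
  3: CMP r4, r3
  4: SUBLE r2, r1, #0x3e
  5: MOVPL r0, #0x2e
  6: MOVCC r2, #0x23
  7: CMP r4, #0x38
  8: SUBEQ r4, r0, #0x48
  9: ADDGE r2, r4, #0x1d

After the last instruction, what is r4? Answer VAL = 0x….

0: ✓ CMP  NZCV=1000
1: · SUBGE
2: · SUBGE
3: ✓ CMP  NZCV=0010
4: · SUBLE
5: ✓ MOVPL  r0←0x2e
6: · MOVCC
7: ✓ CMP  NZCV=0010
8: · SUBEQ
9: ✓ ADDGE  r2←0x90

VAL = 0x73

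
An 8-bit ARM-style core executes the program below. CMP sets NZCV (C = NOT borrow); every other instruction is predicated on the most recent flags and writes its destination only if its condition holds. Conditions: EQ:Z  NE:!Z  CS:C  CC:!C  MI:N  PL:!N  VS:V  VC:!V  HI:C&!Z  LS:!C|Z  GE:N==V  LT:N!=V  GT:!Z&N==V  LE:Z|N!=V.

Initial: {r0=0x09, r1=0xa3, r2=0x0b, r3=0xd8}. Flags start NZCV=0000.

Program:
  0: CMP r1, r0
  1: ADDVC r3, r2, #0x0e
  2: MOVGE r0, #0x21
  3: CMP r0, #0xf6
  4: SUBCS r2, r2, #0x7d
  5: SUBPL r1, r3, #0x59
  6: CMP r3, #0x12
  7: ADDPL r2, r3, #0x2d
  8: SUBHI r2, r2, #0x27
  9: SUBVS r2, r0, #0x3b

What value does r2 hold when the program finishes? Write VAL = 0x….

VAL = 0x1f

[0] flags=1010 → (cmp)
[1] flags=1010 VC?T → r3=0x19
[2] flags=1010 GE?F → skip
[3] flags=0000 → (cmp)
[4] flags=0000 CS?F → skip
[5] flags=0000 PL?T → r1=0xc0
[6] flags=0010 → (cmp)
[7] flags=0010 PL?T → r2=0x46
[8] flags=0010 HI?T → r2=0x1f
[9] flags=0010 VS?F → skip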